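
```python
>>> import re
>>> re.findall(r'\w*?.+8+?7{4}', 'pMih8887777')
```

['pMih8887777']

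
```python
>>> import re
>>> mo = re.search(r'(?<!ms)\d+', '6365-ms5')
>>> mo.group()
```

A negative assertion filters positions out without eating any characters.
`re.search` scans for the first position where the pattern succeeds.
The match spans [0:4] → '6365'.

'6365'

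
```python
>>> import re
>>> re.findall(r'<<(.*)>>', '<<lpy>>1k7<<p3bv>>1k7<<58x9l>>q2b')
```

['lpy>>1k7<<p3bv>>1k7<<58x9l']

Matches: at [0:30] match '<<lpy>>1k7<<p3bv>>1k7<<58x9l>>', group 1 = 'lpy>>1k7<<p3bv>>1k7<<58x9l'.
One capturing group, so `findall` returns just the captured substring from the one match — 1 in all.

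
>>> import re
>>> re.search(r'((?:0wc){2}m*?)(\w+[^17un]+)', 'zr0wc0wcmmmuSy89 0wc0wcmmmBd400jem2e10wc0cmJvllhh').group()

'0wc0wcmmmuSy89 0wc0wcmmmBd400jem2e'

The match spans [2:36] → '0wc0wcmmmuSy89 0wc0wcmmmBd400jem2e'.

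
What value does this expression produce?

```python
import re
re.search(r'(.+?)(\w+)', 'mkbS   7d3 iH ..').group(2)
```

'kbS'

The match spans [0:4] → 'mkbS'.
Captured: group 1 = 'm', group 2 = 'kbS'.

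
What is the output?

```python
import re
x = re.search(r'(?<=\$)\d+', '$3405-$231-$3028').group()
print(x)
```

Lookahead/lookbehind check context without consuming it, so the matched span excludes the asserted characters.
The match spans [1:5] → '3405'.

3405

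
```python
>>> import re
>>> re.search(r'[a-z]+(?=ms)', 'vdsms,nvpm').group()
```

'vds'

The `(?=…)`/`(?<=…)` assertion just peeks at neighbouring text; it doesn't advance the match position.
The match spans [0:3] → 'vds'.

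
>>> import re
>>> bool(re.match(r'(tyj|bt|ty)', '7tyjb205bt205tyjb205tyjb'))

False

`match` is anchored at position 0; if the pattern doesn't fit there, it returns None.
Here the pattern fails at index 0, so the call returns None, and `bool(None)` is False.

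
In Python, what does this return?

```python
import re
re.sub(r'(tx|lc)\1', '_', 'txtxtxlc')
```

'_txlc'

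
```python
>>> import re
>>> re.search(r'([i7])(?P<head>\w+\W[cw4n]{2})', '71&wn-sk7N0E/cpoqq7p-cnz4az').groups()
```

('7', '1&wn')

The match spans [0:5] → '71&wn'.
Captured: group 1 = '7', group 2 = '1&wn'.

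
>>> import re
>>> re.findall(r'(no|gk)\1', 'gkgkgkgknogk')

`\1` has to match the exact text group 1 already captured.
Scanning left to right: at [0:4] match 'gkgk', group 1 = 'gk'; at [4:8] match 'gkgk', group 1 = 'gk'.
Because there's exactly one group, `findall` drops the full match and keeps group 1 from each hit.

['gk', 'gk']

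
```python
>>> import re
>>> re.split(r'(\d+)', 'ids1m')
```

['ids', '1', 'm']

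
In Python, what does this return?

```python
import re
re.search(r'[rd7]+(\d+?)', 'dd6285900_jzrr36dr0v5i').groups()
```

('6',)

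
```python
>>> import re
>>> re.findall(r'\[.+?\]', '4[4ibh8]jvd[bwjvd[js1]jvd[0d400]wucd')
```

The `?` after the quantifier makes it lazy — it takes as little as possible before letting the rest of the pattern try.
With no groups in the pattern, `findall` gives back each whole match — 3 here.

['[4ibh8]', '[bwjvd[js1]', '[0d400]']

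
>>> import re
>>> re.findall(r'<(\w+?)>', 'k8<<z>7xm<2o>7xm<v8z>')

Scanning left to right: at [3:6] match '<z>', group 1 = 'z'; at [9:13] match '<2o>', group 1 = '2o'; at [16:21] match '<v8z>', group 1 = 'v8z'.
`findall` collects group 1 from each match (3 total).

['z', '2o', 'v8z']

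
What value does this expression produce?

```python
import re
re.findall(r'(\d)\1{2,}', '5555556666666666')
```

['5', '6']

A backreference is literal: `\1` must see the identical characters the first group matched.
Walking the string: at [0:6] match '555555', group 1 = '5'; at [6:16] match '6666666666', group 1 = '6'.
`findall` collects group 1 from each match (2 total).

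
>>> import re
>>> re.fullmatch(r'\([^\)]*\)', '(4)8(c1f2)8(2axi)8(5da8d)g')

`re.fullmatch` requires the pattern to consume the entire string.
Here the pattern can't cover the whole string, so the call returns None.

None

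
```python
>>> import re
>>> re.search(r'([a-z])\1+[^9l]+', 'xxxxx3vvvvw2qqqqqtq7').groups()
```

The match spans [0:20] → 'xxxxx3vvvvw2qqqqqtq7'.
Captured: group 1 = 'x'.

('x',)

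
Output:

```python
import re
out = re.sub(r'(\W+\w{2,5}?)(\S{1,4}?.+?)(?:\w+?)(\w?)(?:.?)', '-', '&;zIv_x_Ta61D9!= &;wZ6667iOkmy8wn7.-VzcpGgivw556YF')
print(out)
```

The pattern matches one or more of a non-word character, then 2 to 5 of a word character (lazy) (captured); then 1 to 4 of a non-whitespace character (lazy), then one or more of any character (lazy) (captured); then one or more of a word character (lazy) (non-capturing group); then optionally a word character (captured); then optionally any character (non-capturing group).
The `?` after the quantifier makes it lazy — it takes as little as possible before letting the rest of the pattern try.
Matches: at [0:9] → '&;zIv_x_T'; at [14:26] → '!= &;wZ6667i'; at [34:43] → '.-VzcpGgi'.
Every occurrence is swapped for '-'.

-a61D9-Okmy8wn7-vw556YF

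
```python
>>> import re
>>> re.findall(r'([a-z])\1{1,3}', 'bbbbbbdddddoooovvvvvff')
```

A backreference is literal: `\1` must see the identical characters the first group matched.
One capturing group, so `findall` returns just the captured substring from each match — 6 in all.

['b', 'b', 'd', 'o', 'v', 'f']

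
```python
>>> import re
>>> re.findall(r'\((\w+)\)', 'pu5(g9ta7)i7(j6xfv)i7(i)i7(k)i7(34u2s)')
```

['g9ta7', 'j6xfv', 'i', 'k', '34u2s']

Walking the string: at [3:10] match '(g9ta7)', group 1 = 'g9ta7'; at [12:19] match '(j6xfv)', group 1 = 'j6xfv'; at [21:24] match '(i)', group 1 = 'i'; at [26:29] match '(k)', group 1 = 'k'; at [31:38] match '(34u2s)', group 1 = '34u2s'.
`findall` collects group 1 from each match (5 total).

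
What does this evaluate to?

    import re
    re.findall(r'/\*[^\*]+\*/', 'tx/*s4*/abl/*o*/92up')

Scanning left to right: at [2:8] → '/*s4*/'; at [11:16] → '/*o*/'.
`findall` yields the raw match text (2 of them) because the pattern has no groups.

['/*s4*/', '/*o*/']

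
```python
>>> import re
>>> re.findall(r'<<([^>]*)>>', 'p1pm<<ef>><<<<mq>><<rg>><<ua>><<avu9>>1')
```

['ef', '<<mq', 'rg', 'ua', 'avu9']

`findall` collects group 1 from each match (5 total).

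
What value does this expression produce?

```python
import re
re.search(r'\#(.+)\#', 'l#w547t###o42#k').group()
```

'#w547t###o42#'

`re.search` tries every starting position until one works.
The match spans [1:14] → '#w547t###o42#'.
Captured: group 1 = 'w547t###o42'.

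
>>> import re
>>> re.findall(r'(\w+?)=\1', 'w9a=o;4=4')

The backreference `\1` re-matches whatever the first group consumed, character for character.
One capturing group, so `findall` returns just the captured substring from the one match — 1 in all.

['4']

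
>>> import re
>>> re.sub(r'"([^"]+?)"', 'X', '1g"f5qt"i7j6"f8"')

'1gXi7j6X'

Matches: at [2:8] → '"f5qt"'; at [12:16] → '"f8"'.
Each match is replaced by 'X'.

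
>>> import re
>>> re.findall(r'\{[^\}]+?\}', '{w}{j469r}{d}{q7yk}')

['{w}', '{j469r}', '{d}', '{q7yk}']

Matches: at [0:3] → '{w}'; at [3:10] → '{j469r}'; at [10:13] → '{d}'; at [13:19] → '{q7yk}'.
Since nothing is captured, `findall` lists the 4 matched substrings directly.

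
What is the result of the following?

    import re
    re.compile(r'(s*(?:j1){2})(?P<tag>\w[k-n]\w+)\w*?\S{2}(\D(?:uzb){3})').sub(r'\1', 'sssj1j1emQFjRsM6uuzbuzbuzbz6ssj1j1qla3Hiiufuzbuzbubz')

The replacement refers to a captured group, so each match is rewritten using its own captured text.

'sssj1j1z6ssj1j1qla3Hiiufuzbuzbubz'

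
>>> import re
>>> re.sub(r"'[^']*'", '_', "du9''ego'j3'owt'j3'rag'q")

Each match is replaced by '_'.

"du9_ego_owt_rag'q"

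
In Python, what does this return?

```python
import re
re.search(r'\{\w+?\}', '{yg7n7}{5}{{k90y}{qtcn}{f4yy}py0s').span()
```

`re.search` scans for the first position where the pattern succeeds.
The match spans [0:7] → '{yg7n7}'.

(0, 7)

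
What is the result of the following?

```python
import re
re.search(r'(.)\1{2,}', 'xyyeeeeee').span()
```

`\1` has to match the exact text group 1 already captured.
Unlike `match`, `search` isn't anchored — it looks for the pattern anywhere in the string.
The match spans [3:9] → 'eeeeee'.
Captured: group 1 = 'e'.

(3, 9)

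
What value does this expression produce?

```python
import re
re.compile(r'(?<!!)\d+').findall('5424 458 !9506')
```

Because the assertion is negative and zero-width, positions next to the forbidden text are skipped.
Scanning left to right: at [0:4] → '5424'; at [5:8] → '458'; at [11:14] → '506'.
`findall` yields the raw match text (3 of them) because the pattern has no groups.

['5424', '458', '506']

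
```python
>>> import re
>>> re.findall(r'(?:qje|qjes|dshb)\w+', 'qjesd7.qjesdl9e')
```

Matches: at [0:6] → 'qjesd7'; at [7:15] → 'qjesdl9e'.
Since nothing is captured, `findall` lists the 2 matched substrings directly.

['qjesd7', 'qjesdl9e']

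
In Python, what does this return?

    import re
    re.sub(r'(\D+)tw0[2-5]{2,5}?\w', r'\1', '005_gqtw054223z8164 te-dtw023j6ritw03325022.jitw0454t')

A `+?`/`*?`/`{m,n}?` starts at its minimum and grows only as far as needed for what follows to match.
`\1` in the replacement pulls in group 1's text for each match.

'005_gq23z8164 te-d6ri5022.jit'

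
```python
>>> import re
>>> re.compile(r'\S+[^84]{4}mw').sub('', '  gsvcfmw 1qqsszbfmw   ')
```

This matches one or more of a non-whitespace character; then exactly 4 of any character except [84], then the literal 'mw'.
Matches: at [2:9] → 'gsvcfmw'; at [10:20] → '1qqsszbfmw'.
`sub` substitutes '' at each match site.

'      '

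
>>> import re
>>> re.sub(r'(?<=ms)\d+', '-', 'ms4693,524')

The positive lookaround only admits positions where the adjacent text matches; those characters stay outside the span.
Matches: at [2:6] → '4693'.
Every occurrence is swapped for '-'.

'ms-,524'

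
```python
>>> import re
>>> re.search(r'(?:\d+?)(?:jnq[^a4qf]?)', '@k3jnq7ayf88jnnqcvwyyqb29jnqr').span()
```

(2, 7)

The pattern matches one or more of a digit (lazy) (non-capturing group); then the literal 'jnq', then optionally any character except [a4qf] (non-capturing group).
`re.search` scans for the first position where the pattern succeeds.
The match spans [2:7] → '3jnq7'.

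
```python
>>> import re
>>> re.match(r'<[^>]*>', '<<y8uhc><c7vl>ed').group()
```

'<<y8uhc>'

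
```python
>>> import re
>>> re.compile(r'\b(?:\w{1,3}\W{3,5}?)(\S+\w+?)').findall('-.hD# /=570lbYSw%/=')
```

Lazy quantifiers expand one character at a time until the remainder of the pattern can match.
`findall` collects group 1 from the one match (1 total).

['=570lbYSw']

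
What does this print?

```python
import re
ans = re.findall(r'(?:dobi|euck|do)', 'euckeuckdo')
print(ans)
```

['euck', 'euck', 'do']

Scanning left to right: at [0:4] → 'euck'; at [4:8] → 'euck'; at [8:10] → 'do'.
Since nothing is captured, `findall` lists the 3 matched substrings directly.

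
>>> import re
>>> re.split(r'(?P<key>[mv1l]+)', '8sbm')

['8sb', 'm', '']

Pattern: one or more of one of [mv1l] (captured as 'key').
With a capturing group present, the delimiter's captured portion is kept in the result list.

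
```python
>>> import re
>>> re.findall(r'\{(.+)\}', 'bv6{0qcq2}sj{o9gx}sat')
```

Scanning left to right: at [3:18] match '{0qcq2}sj{o9gx}', group 1 = '0qcq2}sj{o9gx'.
Because there's exactly one group, `findall` drops the full match and keeps group 1 from the one hit.

['0qcq2}sj{o9gx']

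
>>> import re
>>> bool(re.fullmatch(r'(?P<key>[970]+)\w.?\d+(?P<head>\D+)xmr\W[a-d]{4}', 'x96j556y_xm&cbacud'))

This matches one or more of one of [970] (captured as 'key'); then a word character, then optionally any character, then one or more of a digit; then one or more of a non-digit (captured as 'head'); then the literal 'xmr', then a non-word character, then exactly 4 of a character in [a-d].
`re.fullmatch` is like wrapping the pattern in `^…$` (in single-line mode).
Here there's no way to consume every character, so the call returns None, and `bool(None)` is False.

False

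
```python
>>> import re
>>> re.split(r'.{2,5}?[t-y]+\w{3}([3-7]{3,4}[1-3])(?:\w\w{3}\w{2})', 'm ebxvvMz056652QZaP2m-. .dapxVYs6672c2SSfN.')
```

['', '56652', '-.', '6672', '.']

The pattern matches 2 to 5 of any character (lazy), then one or more of a character in [t-y], then exactly 3 of a word character; then 3 to 4 of a character in [3-7], then a character in [1-3] (captured); then a word character, then exactly 3 of a word character, then exactly 2 of a word character (non-capturing group).
Matches to split on: at [0:21] → 'm ebxvvMz056652QZaP2m'; at [23:42] → ' .dapxVYs6672c2SSfN'.
`re.split` interleaves the captured-group text with the surrounding fragments.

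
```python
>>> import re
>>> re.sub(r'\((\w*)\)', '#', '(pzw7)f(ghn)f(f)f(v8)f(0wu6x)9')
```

Each match is replaced by '#'.

'#f#f#f#f#9'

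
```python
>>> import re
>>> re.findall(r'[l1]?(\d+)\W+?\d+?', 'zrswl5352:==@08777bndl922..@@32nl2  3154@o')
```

['5352', '922', '2']

Pattern: optionally one of [l1]; then one or more of a digit (captured); then one or more of a non-word character (lazy), then one or more of a digit (lazy).
Matches: at [4:14] match 'l5352:==@0', group 1 = '5352'; at [21:30] match 'l922..@@3', group 1 = '922'; at [32:37] match 'l2  3', group 1 = '2'.
One capturing group, so `findall` returns just the captured substring from each match — 3 in all.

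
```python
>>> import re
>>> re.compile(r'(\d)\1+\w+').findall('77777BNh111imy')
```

['7']

A backreference is literal: `\1` must see the identical characters the first group matched.
Walking the string: at [0:14] match '77777BNh111imy', group 1 = '7'.
`findall` collects group 1 from the one match (1 total).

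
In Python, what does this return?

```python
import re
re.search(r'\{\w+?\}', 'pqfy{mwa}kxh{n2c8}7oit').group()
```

`re.search` tries every starting position until one works.
The match spans [4:9] → '{mwa}'.

'{mwa}'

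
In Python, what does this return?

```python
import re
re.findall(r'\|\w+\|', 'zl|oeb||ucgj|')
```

['|oeb|', '|ucgj|']

`findall` yields the raw match text (2 of them) because the pattern has no groups.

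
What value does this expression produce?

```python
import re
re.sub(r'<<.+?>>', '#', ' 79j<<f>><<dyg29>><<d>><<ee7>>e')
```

' 79j####e'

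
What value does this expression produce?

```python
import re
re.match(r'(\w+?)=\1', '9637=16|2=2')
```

`match` is anchored at position 0; if the pattern doesn't fit there, it returns None.
Here the pattern fails at index 0, so the call returns None.

None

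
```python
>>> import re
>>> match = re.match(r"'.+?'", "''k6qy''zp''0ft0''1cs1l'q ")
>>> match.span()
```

A non-greedy quantifier consumes as few characters as it can — just enough that the remainder of the pattern still matches from where it stops; whatever follows it matches normally.
`match` is anchored at position 0; if the pattern doesn't fit there, it returns None.
The match spans [0:7] → "''k6qy'".

(0, 7)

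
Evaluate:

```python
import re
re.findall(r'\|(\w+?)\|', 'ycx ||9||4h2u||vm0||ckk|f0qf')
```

One capturing group, so `findall` returns just the captured substring from each match — 4 in all.

['9', '4h2u', 'vm0', 'ckk']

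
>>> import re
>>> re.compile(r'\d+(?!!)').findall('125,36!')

['125', '3']

`(?!…)`/`(?<!…)` only lets a position through if the neighbouring text does NOT match; no characters are consumed.
Walking the string: at [0:3] → '125'; at [4:5] → '3'.
`findall` yields the raw match text (2 of them) because the pattern has no groups.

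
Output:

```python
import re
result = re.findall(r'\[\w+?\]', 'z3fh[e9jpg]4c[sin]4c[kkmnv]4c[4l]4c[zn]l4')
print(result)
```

`findall` yields the raw match text (5 of them) because the pattern has no groups.

['[e9jpg]', '[sin]', '[kkmnv]', '[4l]', '[zn]']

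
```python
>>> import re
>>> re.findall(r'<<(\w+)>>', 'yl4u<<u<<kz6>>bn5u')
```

['kz6']

Scanning left to right: at [7:14] match '<<kz6>>', group 1 = 'kz6'.
With a single group, `findall` returns only what that group captured — 1 item.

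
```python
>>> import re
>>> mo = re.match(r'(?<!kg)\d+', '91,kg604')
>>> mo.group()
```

'91'

With `match`, the pattern is implicitly anchored at the beginning.
The match spans [0:2] → '91'.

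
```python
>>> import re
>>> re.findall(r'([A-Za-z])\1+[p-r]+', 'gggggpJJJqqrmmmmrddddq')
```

['g', 'J', 'm', 'd']

`\1` is not a pattern — it's the concrete string captured by group 1, re-applied verbatim.
Because there's exactly one group, `findall` drops the full match and keeps group 1 from each hit.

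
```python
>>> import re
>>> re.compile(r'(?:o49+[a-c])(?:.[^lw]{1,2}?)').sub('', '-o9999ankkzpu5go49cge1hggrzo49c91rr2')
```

'-o9999ankkzpu5g1hggrzrr2'

Lazy quantifiers expand one character at a time until the remainder of the pattern can match.
`sub` substitutes '' at each match site.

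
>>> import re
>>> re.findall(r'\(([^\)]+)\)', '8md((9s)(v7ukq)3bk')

Matches: at [3:8] match '((9s)', group 1 = '(9s'; at [8:15] match '(v7ukq)', group 1 = 'v7ukq'.
Because there's exactly one group, `findall` drops the full match and keeps group 1 from each hit.

['(9s', 'v7ukq']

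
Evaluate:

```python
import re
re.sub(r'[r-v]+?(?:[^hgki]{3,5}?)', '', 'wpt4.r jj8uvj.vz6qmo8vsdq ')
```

'wp jj8mo8 '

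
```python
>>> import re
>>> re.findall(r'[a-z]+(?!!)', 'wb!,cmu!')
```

['w', 'cm']

The negative lookahead/lookbehind blocks any match where the forbidden context is present.
Matches: at [0:1] → 'w'; at [4:6] → 'cm'.
`findall` yields the raw match text (2 of them) because the pattern has no groups.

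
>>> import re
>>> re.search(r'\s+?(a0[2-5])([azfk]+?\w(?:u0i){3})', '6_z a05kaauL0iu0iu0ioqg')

The pattern matches one or more of whitespace (lazy); then the literal 'a0', then a character in [2-5] (captured); then one or more of one of [azfk] (lazy), then a word character, then the literal 'u0i' repeated 3 times (captured).
`re.search` scans for the first position where the pattern succeeds.
Here nothing in the string fits, so the call returns None.

None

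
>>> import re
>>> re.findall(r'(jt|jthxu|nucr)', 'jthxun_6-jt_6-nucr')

`|` is ordered: at each position the engine commits to the first alternative that works.
Matches: at [0:2] match 'jt', group 1 = 'jt'; at [9:11] match 'jt', group 1 = 'jt'; at [14:18] match 'nucr', group 1 = 'nucr'.
With a single group, `findall` returns only what that group captured — 3 items.

['jt', 'jt', 'nucr']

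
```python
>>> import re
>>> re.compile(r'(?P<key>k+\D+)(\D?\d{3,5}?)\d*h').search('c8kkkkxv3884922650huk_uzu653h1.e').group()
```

'kkkkxv3884922650h'

This matches one or more of a literal 'k', then one or more of a non-digit (captured as 'key'); then optionally a non-digit, then 3 to 5 of a digit (lazy) (captured); then zero or more of a digit, then the literal 'h'.
Unlike `match`, `search` isn't anchored — it looks for the pattern anywhere in the string.
The match spans [2:19] → 'kkkkxv3884922650h'.
Captured: group 1 = 'kkkkxv', group 2 = '388'.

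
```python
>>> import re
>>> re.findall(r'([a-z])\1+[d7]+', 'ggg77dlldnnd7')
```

['g', 'l', 'n']

`\1` has to match the exact text group 1 already captured.
`findall` collects group 1 from each match (3 total).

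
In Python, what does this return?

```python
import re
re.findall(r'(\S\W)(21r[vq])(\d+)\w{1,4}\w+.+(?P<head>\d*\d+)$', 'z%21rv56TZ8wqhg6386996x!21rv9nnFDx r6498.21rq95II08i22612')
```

This matches a non-whitespace character, then a non-word character (captured); then the literal '21r', then one of [vq] (captured); then one or more of a digit (captured); then 1 to 4 of a word character, then one or more of a word character; then one or more of any character; then zero or more of a digit, then one or more of a digit (captured as 'head'); then anchored at the end.
Walking the string: at [0:57] match 'z%21rv56TZ8wqhg6386996x!21rv9nnFDx r6498.21rq95II08i22612', groups = ('z%', '21rv', '56', '2').
4 groups means the one result is a tuple of 4 captured strings — 1 here.

[('z%', '21rv', '56', '2')]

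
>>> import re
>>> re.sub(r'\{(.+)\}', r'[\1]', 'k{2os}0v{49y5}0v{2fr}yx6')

'k[2os}0v{49y5}0v{2fr]yx6'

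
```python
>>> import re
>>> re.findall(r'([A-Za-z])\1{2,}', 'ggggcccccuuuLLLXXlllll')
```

`\1` has to match the exact text group 1 already captured.
Scanning left to right: at [0:4] match 'gggg', group 1 = 'g'; at [4:9] match 'ccccc', group 1 = 'c'; at [9:12] match 'uuu', group 1 = 'u'; at [12:15] match 'LLL', group 1 = 'L'; at [17:22] match 'lllll', group 1 = 'l'.
With a single group, `findall` returns only what that group captured — 5 items.

['g', 'c', 'u', 'L', 'l']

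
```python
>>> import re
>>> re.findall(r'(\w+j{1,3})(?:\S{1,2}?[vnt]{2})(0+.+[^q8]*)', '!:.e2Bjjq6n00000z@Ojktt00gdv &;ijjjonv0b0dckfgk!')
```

Pattern: one or more of a word character, then 1 to 3 of a literal 'j' (captured); then 1 to 2 of a non-whitespace character (lazy), then exactly 2 of one of [vnt] (non-capturing group); then one or more of the literal '0', then one or more of any character, then zero or more of any character except [q8] (captured).
Walking the string: at [18:48] match 'Ojktt00gdv &;ijjjonv0b0dckfgk!', groups = ('Oj', '00gdv &;ijjjonv0b0dckfgk!').
2 groups means the one result is a tuple of 2 captured strings — 1 here.

[('Oj', '00gdv &;ijjjonv0b0dckfgk!')]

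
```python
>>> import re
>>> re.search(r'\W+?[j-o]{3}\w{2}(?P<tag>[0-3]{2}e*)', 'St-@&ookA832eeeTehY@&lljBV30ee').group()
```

The match spans [2:15] → '-@&ookA832eee'.

'-@&ookA832eee'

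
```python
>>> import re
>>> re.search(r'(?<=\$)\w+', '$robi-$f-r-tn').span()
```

Lookahead/lookbehind check context without consuming it, so the matched span excludes the asserted characters.
`re.search` tries every starting position until one works.
The match spans [1:5] → 'robi'.

(1, 5)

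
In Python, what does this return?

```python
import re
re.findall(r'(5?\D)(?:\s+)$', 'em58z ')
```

The pattern matches optionally the literal '5', then a non-digit (captured); then one or more of whitespace (non-capturing group); then anchored at the end.
Walking the string: at [4:6] match 'z ', group 1 = 'z'.
`findall` collects group 1 from the one match (1 total).

['z']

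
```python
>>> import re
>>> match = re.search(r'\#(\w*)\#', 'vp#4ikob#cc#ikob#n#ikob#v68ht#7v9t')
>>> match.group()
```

The match spans [2:9] → '#4ikob#'.

'#4ikob#'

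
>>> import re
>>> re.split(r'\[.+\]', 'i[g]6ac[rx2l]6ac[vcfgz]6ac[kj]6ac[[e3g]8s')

Splitting on the pattern gives 2 pieces.

['i', '8s']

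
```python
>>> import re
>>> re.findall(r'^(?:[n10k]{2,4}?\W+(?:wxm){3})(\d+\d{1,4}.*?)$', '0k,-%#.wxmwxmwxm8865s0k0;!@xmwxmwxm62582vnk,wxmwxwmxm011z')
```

This matches anchored at the start of the string; then 2 to 4 of one of [n10k] (lazy), then one or more of a non-word character, then the literal 'wxm' repeated 3 times (non-capturing group); then one or more of a digit, then 1 to 4 of a digit, then zero or more of any character (lazy) (captured); then anchored at the end.
`findall` collects group 1 from the one match (1 total).

['8865s0k0;!@xmwxmwxm62582vnk,wxmwxwmxm011z']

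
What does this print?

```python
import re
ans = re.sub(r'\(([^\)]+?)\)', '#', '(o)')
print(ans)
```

#

Matches: at [0:3] → '(o)'.
Every occurrence is swapped for '#'.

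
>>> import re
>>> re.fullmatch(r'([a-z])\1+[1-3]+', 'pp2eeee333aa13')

For `fullmatch`, every character of the input must be accounted for by the pattern.
Here the pattern can't cover the whole string, so the call returns None.

None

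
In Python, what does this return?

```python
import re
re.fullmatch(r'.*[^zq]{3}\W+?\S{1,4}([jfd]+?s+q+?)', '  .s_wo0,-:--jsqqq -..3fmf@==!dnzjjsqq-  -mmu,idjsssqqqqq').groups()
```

The pattern matches zero or more of any character, then exactly 3 of any character except [zq], then one or more of a non-word character (lazy); then 1 to 4 of a non-whitespace character; then one or more of one of [jfd] (lazy), then one or more of the literal 's', then one or more of the literal 'q' (lazy) (captured).
`re.fullmatch` is like wrapping the pattern in `^…$` (in single-line mode).
The match spans [0:57] → '  .s_wo0,-:--jsqqq -..3fmf@==!dnzjjsqq-  -mmu,idjsssqqqqq'.
Captured: group 1 = 'jsssqqqqq'.

('jsssqqqqq',)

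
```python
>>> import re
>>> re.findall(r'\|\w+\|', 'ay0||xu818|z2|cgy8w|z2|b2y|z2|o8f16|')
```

['|xu818|', '|cgy8w|', '|b2y|', '|o8f16|']

No capturing groups, so `findall` returns the 4 full match strings.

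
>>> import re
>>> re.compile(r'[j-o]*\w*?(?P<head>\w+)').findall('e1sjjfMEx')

A non-greedy quantifier consumes as few characters as it can — just enough that the remainder of the pattern still matches from where it stops; whatever follows it matches normally.
`findall` collects group 1 from the one match (1 total).

['e1sjjfMEx']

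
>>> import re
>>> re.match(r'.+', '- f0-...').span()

Pattern: one or more of any character.
`re.match` only tries the pattern at the start of the string.
The match spans [0:8] → '- f0-...'.

(0, 8)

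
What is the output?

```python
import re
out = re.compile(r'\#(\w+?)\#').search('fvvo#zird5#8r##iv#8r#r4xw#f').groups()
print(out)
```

('zird5',)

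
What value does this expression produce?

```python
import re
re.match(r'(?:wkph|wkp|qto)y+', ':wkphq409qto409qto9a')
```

None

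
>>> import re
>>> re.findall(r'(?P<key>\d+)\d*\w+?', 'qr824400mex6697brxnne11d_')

['824400', '6697', '11']

The pattern matches one or more of a digit (captured as 'key'); then zero or more of a digit; then one or more of a word character (lazy).
Lazy quantifiers expand one character at a time until the remainder of the pattern can match.
Scanning left to right: at [2:9] match '824400m', group 1 = '824400'; at [11:16] match '6697b', group 1 = '6697'; at [21:24] match '11d', group 1 = '11'.
One capturing group, so `findall` returns just the captured substring from each match — 3 in all.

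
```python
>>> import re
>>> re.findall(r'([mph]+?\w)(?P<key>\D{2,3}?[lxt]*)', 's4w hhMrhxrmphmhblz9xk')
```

The `?` after the quantifier makes it lazy — it takes as little as possible before letting the rest of the pattern try.
`findall` packs the 2 group values into a tuple for every match.

[('hh', 'Mr'), ('hx', 'rm'), ('ph', 'mh')]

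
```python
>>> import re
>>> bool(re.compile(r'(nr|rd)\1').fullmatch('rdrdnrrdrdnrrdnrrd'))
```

`\1` has to match the exact text group 1 already captured.
`re.fullmatch` is like wrapping the pattern in `^…$` (in single-line mode).
Here there's no way to consume every character, so the call returns None, and `bool(None)` is False.

False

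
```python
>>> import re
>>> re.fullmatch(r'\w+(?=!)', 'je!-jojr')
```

`re.fullmatch` is like wrapping the pattern in `^…$` (in single-line mode).
Here the pattern can't cover the whole string, so the call returns None.

None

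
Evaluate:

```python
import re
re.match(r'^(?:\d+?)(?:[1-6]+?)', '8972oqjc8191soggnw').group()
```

'8972'

`re.match` only tries the pattern at the start of the string.
The match spans [0:4] → '8972'.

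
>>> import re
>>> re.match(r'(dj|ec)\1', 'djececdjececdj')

None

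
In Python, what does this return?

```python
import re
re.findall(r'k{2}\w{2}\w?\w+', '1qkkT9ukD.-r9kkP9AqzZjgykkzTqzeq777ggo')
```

No capturing groups, so `findall` returns the 2 full match strings.

['kkT9ukD', 'kkP9AqzZjgykkzTqzeq777ggo']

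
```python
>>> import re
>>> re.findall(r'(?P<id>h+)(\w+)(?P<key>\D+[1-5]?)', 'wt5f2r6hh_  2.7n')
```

[('hh', '_', '  2')]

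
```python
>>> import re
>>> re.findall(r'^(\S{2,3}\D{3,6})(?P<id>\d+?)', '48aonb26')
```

The pattern matches anchored at the start of the string; then 2 to 3 of a non-whitespace character, then 3 to 6 of a non-digit (captured); then one or more of a digit (lazy) (captured as 'id').
A `+?`/`*?`/`{m,n}?` starts at its minimum and grows only as far as needed for what follows to match.
Matches: at [0:7] match '48aonb2', groups = ('48aonb', '2').
`findall` packs the 2 group values into a tuple for every match.

[('48aonb', '2')]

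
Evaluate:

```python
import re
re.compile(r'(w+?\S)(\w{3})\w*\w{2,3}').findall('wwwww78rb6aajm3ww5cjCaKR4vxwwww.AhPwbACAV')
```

[('ww', 'www')]

A non-greedy quantifier consumes as few characters as it can — just enough that the remainder of the pattern still matches from where it stops; whatever follows it matches normally.
`findall` packs the 2 group values into a tuple for every match.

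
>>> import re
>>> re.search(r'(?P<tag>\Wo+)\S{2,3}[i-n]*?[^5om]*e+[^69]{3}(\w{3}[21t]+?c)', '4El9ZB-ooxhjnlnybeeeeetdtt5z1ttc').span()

The pattern matches a non-word character, then one or more of the literal 'o' (captured as 'tag'); then 2 to 3 of a non-whitespace character, then zero or more of a character in [i-n] (lazy); then zero or more of any character except [5om], then one or more of the literal 'e', then exactly 3 of any character except [69]; then exactly 3 of a word character, then one or more of one of [21t] (lazy), then a literal 'c' (captured).
Unlike `match`, `search` isn't anchored — it looks for the pattern anywhere in the string.
The match spans [6:32] → '-ooxhjnlnybeeeeetdtt5z1ttc'.
Captured: group 1 = '-oo', group 2 = 't5z1ttc'.

(6, 32)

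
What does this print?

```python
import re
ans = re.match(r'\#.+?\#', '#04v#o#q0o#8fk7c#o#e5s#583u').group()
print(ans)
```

`match` is anchored at position 0; if the pattern doesn't fit there, it returns None.
The match spans [0:5] → '#04v#'.

#04v#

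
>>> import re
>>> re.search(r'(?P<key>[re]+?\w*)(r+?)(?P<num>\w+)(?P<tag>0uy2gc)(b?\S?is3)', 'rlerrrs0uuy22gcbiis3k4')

Pattern: one or more of one of [re] (lazy), then zero or more of a word character (captured as 'key'); then one or more of a literal 'r' (lazy) (captured); then one or more of a word character (captured as 'num'); then the literal '0uy', then the literal '2gc' (captured as 'tag'); then optionally a literal 'b', then optionally a non-whitespace character, then the literal 'is3' (captured).
`search` walks the string left to right and returns the first match it finds.
Here no position works, so the call returns None.

None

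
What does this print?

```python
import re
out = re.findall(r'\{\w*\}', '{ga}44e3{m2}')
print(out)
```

['{ga}', '{m2}']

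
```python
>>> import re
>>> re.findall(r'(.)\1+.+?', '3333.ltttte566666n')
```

`\1` has to match the exact text group 1 already captured.
With a single group, `findall` returns only what that group captured — 3 items.

['3', 't', '6']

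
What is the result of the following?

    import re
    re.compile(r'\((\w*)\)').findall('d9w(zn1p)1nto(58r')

Scanning left to right: at [3:9] match '(zn1p)', group 1 = 'zn1p'.
With a single group, `findall` returns only what that group captured — 1 item.

['zn1p']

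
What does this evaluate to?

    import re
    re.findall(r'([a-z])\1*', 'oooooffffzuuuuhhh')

A backreference is literal: `\1` must see the identical characters the first group matched.
Walking the string: at [0:5] match 'ooooo', group 1 = 'o'; at [5:9] match 'ffff', group 1 = 'f'; at [9:10] match 'z', group 1 = 'z'; at [10:14] match 'uuuu', group 1 = 'u'; at [14:17] match 'hhh', group 1 = 'h'.
`findall` collects group 1 from each match (5 total).

['o', 'f', 'z', 'u', 'h']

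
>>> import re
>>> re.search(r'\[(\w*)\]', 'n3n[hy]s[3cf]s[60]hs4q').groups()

('hy',)

Unlike `match`, `search` isn't anchored — it looks for the pattern anywhere in the string.
The match spans [3:7] → '[hy]'.
Captured: group 1 = 'hy'.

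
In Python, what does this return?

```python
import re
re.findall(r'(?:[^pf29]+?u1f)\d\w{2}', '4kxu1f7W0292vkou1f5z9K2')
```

Since nothing is captured, `findall` lists the 2 matched substrings directly.

['4kxu1f7W0', 'vkou1f5z9']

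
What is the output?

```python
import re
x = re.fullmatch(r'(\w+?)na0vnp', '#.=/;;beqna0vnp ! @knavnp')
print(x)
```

None

For `fullmatch`, every character of the input must be accounted for by the pattern.
Here the string isn't matched end-to-end, so the call returns None.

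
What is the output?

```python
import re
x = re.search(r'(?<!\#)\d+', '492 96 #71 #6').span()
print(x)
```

(0, 3)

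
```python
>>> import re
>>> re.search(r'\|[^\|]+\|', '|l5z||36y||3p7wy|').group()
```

'|l5z|'

The match spans [0:5] → '|l5z|'.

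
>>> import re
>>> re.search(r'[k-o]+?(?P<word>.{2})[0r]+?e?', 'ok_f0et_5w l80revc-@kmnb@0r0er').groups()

The match spans [0:6] → 'ok_f0e'.
Captured: group 1 = '_f'.

('_f',)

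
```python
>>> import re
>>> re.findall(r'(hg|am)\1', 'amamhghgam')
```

['am', 'hg']

The backreference `\1` re-matches whatever the first group consumed, character for character.
Matches: at [0:4] match 'amam', group 1 = 'am'; at [4:8] match 'hghg', group 1 = 'hg'.
One capturing group, so `findall` returns just the captured substring from each match — 2 in all.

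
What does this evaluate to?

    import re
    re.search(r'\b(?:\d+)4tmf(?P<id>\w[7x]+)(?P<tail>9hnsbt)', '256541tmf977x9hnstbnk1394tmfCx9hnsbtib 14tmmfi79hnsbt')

None

The pattern matches a word boundary (`\b`, zero-width); then one or more of a digit (non-capturing group); then the literal '4tm', then the literal 'f'; then a word character, then one or more of one of [7x] (captured as 'id'); then the literal '9hn', then the literal 'sbt' (captured as 'tail').
`search` walks the string left to right and returns the first match it finds.
Here the pattern never matches, so the call returns None.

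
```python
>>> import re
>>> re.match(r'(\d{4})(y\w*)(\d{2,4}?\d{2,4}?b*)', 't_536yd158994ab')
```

`re.match` only tries the pattern at the start of the string.
Here the pattern fails at index 0, so the call returns None.

None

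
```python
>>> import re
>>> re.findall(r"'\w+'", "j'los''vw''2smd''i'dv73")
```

["'los'", "'vw'", "'2smd'", "'i'"]

Walking the string: at [1:6] → "'los'"; at [6:10] → "'vw'"; at [10:16] → "'2smd'"; at [16:19] → "'i'".
Since nothing is captured, `findall` lists the 4 matched substrings directly.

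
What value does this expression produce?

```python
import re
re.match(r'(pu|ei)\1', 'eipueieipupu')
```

None

`re.match` only tries the pattern at the start of the string.
Here position 0 doesn't satisfy it, so the call returns None.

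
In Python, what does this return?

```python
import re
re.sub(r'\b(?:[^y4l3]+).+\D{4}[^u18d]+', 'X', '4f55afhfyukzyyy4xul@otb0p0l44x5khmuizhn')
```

'4f55afhfyukzyyy4xulX'

Pattern: a word boundary (`\b`, zero-width); then one or more of any character except [y4l3] (non-capturing group); then one or more of any character, then exactly 4 of a non-digit; then one or more of any character except [u18d].
Every occurrence is swapped for 'X'.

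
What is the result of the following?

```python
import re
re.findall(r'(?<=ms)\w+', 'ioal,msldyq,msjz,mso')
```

['ldyq', 'jz', 'o']

The `(?=…)`/`(?<=…)` assertion just peeks at neighbouring text; it doesn't advance the match position.
Matches: at [7:11] → 'ldyq'; at [14:16] → 'jz'; at [19:20] → 'o'.
Since nothing is captured, `findall` lists the 3 matched substrings directly.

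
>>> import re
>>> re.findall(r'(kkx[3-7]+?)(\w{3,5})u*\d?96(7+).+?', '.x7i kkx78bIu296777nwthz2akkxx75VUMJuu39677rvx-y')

[('kkx7', '8bIu2', '777')]

The pattern matches the literal 'kkx', then one or more of a character in [3-7] (lazy) (captured); then 3 to 5 of a word character (captured); then zero or more of a literal 'u', then optionally a digit, then the literal '96'; then one or more of a literal '7' (captured); then one or more of any character (lazy).
Scanning left to right: at [5:20] match 'kkx78bIu296777n', groups = ('kkx7', '8bIu2', '777').
Multiple groups make `findall` return tuples — one 3-tuple for the one match.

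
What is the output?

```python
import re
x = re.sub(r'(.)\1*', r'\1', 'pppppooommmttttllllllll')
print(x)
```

pomtl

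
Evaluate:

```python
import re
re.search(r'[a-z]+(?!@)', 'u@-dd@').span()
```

(3, 4)

The negative lookaround is zero-width — it rules out positions where the adjacent text would match, without consuming anything.
`re.search` tries every starting position until one works.
The match spans [3:4] → 'd'.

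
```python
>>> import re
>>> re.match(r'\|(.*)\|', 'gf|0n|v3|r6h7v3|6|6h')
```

`re.match` won't scan ahead — the pattern has to work from the very first character.
Here position 0 doesn't satisfy it, so the call returns None.

None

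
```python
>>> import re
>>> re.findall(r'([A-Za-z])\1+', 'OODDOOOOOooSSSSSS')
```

['O', 'D', 'O', 'o', 'S']

`\1` is not a pattern — it's the concrete string captured by group 1, re-applied verbatim.
Walking the string: at [0:2] match 'OO', group 1 = 'O'; at [2:4] match 'DD', group 1 = 'D'; at [4:9] match 'OOOOO', group 1 = 'O'; at [9:11] match 'oo', group 1 = 'o'; at [11:17] match 'SSSSSS', group 1 = 'S'.
Because there's exactly one group, `findall` drops the full match and keeps group 1 from each hit.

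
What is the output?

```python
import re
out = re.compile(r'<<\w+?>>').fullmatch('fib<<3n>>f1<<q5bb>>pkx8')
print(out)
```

`re.fullmatch` requires the pattern to consume the entire string.
Here the string isn't matched end-to-end, so the call returns None.

None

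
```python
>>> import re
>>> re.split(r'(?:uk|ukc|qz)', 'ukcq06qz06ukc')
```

['', 'cq06', '06', 'c']

`|` is ordered: at each position the engine commits to the first alternative that works.
Matches to split on: at [0:2] → 'uk'; at [6:8] → 'qz'; at [10:12] → 'uk'.
Splitting on the pattern gives 4 pieces.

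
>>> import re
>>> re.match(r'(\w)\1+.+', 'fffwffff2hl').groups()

`\1` is not a pattern — it's the concrete string captured by group 1, re-applied verbatim.
`re.match` only tries the pattern at the start of the string.
The match spans [0:11] → 'fffwffff2hl'.
Captured: group 1 = 'f'.

('f',)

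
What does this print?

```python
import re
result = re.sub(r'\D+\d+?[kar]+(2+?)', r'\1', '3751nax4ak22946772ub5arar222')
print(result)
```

375122946772222

The pattern matches one or more of a non-digit, then one or more of a digit (lazy), then one or more of one of [kar]; then one or more of a literal '2' (lazy) (captured).
`\1` in the replacement pulls in group 1's text for each match.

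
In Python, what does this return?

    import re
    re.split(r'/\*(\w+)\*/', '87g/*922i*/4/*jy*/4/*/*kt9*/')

['87g', '922i', '4', 'jy', '4/*', 'kt9', '']

Because the pattern has a capturing group, `split` also inserts each captured text between the pieces.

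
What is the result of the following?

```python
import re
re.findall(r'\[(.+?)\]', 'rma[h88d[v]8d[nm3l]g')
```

['h88d[v', 'nm3l']

`findall` collects group 1 from each match (2 total).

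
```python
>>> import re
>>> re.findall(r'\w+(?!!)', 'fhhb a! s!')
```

`(?!…)`/`(?<!…)` only lets a position through if the neighbouring text does NOT match; no characters are consumed.
Walking the string: at [0:4] → 'fhhb'.
With no groups in the pattern, `findall` gives back each whole match — 1 here.

['fhhb']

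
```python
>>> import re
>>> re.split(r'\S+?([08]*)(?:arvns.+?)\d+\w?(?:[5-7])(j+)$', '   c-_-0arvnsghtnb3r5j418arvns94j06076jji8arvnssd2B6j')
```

['   ', '0', 'j', '']

This matches one or more of a non-whitespace character (lazy); then zero or more of one of [08] (captured); then the literal 'arv', then the literal 'ns', then one or more of any character (lazy) (non-capturing group); then one or more of a digit, then optionally a word character; then a character in [5-7] (non-capturing group); then one or more of a literal 'j' (captured); then anchored at the end.
Because the quantifier is non-greedy, it stops expanding at the earliest point where the rest of the pattern can succeed.
Matches to split on: at [3:53] → 'c-_-0arvnsghtnb3r5j418arvns94j06076jji8arvnssd2B6j'.
`re.split` interleaves the captured-group text with the surrounding fragments.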